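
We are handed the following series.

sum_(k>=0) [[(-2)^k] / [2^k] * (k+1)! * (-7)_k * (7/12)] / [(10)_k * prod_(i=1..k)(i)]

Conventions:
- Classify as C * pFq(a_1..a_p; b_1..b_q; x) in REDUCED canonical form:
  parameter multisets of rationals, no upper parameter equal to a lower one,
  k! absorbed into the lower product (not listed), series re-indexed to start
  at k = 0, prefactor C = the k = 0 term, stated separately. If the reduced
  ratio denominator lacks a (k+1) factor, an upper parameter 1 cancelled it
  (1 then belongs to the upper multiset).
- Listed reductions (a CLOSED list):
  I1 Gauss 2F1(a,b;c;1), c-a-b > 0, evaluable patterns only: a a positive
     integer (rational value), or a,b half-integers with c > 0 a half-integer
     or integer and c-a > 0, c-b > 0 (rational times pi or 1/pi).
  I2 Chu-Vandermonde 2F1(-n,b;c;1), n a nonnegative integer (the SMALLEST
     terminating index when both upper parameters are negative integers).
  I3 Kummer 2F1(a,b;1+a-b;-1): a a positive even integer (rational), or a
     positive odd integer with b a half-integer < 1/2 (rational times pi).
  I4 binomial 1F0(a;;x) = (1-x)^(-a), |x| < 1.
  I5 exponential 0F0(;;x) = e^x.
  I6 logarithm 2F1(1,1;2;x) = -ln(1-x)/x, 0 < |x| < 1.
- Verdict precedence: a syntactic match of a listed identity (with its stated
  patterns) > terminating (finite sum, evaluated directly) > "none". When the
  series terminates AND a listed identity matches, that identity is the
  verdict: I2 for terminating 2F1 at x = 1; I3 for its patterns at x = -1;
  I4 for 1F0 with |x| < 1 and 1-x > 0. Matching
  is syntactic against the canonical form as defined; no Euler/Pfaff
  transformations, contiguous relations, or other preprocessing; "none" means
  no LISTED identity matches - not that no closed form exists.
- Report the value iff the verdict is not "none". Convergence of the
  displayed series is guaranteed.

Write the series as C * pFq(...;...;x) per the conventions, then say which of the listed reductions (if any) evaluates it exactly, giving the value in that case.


At argument -1: a 2F1 with upper {-7, 2}, lower {10}, scaled by C = 7/12. Verdict: Kummer's theorem (I3) matches (x = -1; c = 10 equals 1+a-b for upper {-7, 2}: listed pattern). Sum: 21/8.

Key observation: t_0 being 7/12, the factorial ratio (C = 7/12, x = -1) (k+a-1)!/(a-1)! is a rising factorial (a)_k.
Step ratio: r(k) = (-1) * (k-7) (k+2) / [(k+10) (k+1)] ; factor over Q: parameters, x = (-1), and C = 7/12.


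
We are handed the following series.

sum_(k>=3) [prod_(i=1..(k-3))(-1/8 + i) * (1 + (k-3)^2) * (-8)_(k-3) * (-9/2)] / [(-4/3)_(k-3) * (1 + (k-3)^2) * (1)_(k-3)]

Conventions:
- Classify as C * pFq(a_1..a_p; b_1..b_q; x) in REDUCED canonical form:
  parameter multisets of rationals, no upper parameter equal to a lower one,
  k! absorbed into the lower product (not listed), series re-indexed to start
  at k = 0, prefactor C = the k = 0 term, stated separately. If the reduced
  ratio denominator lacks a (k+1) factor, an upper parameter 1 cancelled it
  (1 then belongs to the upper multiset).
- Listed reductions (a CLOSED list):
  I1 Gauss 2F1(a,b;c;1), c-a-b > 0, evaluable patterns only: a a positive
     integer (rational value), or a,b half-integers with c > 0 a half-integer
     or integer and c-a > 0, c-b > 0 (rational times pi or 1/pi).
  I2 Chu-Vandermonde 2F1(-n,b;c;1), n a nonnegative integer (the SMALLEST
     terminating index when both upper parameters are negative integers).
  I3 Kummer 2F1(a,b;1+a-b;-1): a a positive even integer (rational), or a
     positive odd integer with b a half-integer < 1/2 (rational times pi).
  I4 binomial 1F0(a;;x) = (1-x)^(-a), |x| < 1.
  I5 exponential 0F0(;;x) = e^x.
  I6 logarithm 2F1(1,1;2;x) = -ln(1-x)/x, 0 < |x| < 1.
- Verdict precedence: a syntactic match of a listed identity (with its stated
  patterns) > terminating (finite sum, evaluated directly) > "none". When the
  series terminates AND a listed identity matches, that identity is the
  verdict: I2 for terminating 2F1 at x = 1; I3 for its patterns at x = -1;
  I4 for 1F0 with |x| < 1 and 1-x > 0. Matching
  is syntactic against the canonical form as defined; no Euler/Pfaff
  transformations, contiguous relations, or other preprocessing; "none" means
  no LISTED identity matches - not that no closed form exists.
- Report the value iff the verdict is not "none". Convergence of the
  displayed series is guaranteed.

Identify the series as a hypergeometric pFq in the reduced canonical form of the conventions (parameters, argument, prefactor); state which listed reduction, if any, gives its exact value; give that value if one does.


Reduced: x = 1, 2F1, upper = {-8, 7/8}, lower = {-4/3}, C = -9/2. Verdict: Vandermonde's identity (I2) matches (terminating 2F1 at x = 1 with n = 8, b = 7/8, c = -4/3). Hence: 1132020857565/803158884352.

Key observation: t_0 being -9/2, (1)_k (C = -9/2) is k! itself.
Adjacent-term ratio: r(k) = 1 * (k-8) (k+7/8) / [(k-4/3) (k+1)] - rational in k. x = 1; t_0 = -9/2; negate the roots.


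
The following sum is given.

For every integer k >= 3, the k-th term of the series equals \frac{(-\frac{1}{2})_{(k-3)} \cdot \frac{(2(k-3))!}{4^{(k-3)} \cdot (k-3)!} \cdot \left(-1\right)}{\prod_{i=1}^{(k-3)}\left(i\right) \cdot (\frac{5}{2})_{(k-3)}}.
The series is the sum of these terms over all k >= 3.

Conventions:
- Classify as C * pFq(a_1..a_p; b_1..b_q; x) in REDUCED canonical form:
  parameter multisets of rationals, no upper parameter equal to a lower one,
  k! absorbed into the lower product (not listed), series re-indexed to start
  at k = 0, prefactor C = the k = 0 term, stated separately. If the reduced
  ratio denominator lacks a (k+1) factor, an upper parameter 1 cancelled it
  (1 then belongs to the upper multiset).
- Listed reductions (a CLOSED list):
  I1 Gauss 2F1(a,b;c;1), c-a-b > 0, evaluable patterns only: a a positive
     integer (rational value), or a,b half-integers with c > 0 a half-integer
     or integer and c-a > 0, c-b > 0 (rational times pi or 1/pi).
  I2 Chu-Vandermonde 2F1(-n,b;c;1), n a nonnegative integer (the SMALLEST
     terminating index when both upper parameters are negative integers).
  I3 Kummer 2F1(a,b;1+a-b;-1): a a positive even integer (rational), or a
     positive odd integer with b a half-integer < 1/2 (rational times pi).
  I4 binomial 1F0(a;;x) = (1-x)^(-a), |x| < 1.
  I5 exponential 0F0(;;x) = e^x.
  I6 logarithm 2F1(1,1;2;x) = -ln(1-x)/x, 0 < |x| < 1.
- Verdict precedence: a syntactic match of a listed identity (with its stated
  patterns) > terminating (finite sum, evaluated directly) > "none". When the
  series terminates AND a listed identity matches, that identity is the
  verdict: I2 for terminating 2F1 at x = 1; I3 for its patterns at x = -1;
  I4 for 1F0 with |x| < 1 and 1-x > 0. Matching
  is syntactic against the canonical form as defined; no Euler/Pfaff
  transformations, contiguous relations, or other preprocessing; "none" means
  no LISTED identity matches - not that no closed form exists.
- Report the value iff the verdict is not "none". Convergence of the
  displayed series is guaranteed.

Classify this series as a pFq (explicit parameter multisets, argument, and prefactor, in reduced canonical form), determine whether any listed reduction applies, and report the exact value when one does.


Prefactor -1, argument 1: 2F1 with upper {-\frac{1}{2}, \frac{1}{2}} over lower {\frac{5}{2}}. Verdict: Gauss (I1, half-integer pattern) fires (x = 1; upper {-\frac{1}{2}, \frac{1}{2}} half-integers, c = \frac{5}{2} in the evaluable pattern). Hence: \left(-\frac{9}{32}\right) \cdot \pi.

Key observation: with t_0 = -1, the (2k)!/(4^k k!) block (C = -1) is the Pochhammer (1/2)_k.
Step ratio: r(k) = 1 * (k-\frac{1}{2}) (k+\frac{1}{2}) / [(k+\frac{5}{2}) (k+1)] - rational in k, leading ratio 1; with t_0 = -1, classification follows.


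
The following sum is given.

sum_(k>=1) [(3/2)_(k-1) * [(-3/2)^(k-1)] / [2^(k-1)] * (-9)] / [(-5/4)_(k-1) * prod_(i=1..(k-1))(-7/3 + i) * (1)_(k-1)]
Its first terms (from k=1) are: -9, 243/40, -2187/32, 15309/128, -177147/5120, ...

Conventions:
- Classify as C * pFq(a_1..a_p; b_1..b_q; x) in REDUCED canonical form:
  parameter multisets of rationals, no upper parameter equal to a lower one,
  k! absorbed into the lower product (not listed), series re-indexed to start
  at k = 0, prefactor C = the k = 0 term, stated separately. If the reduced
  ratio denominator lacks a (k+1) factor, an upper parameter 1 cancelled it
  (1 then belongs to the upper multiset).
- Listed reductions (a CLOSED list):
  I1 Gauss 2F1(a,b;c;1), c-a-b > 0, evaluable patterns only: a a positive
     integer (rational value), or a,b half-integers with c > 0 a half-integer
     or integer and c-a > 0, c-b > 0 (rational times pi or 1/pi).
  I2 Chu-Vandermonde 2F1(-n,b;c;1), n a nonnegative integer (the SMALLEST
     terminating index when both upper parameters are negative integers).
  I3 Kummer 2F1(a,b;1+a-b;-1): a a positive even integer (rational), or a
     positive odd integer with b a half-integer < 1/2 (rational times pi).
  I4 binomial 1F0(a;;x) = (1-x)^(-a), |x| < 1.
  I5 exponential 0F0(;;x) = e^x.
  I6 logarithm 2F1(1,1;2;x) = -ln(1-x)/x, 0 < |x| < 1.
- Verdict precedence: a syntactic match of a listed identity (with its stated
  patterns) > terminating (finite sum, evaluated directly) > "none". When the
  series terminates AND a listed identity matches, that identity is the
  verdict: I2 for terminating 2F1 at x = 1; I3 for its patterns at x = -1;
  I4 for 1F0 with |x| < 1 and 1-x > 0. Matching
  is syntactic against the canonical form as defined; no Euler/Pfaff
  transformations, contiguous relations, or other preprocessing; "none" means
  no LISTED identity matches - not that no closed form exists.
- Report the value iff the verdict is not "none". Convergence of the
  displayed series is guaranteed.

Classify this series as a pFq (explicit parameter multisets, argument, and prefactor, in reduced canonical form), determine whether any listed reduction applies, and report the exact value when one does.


This is -9 * 1F2(3/2; -4/3, -5/4; -3/4) in reduced canonical form. Verdict: none. No listed pattern accepts 1F2(3/2; -4/3, -5/4; -3/4).

Structural cue: x = (-3/4) and the two k-th powers (C = -9, x = -3/4) combine into one argument.
Consecutive-term ratio: r(k) = (-3/4) * (k+3/2) / [(k-4/3) (k-5/4) (k+1)] ; factor over Q: parameters, x = (-3/4), and C = -9.


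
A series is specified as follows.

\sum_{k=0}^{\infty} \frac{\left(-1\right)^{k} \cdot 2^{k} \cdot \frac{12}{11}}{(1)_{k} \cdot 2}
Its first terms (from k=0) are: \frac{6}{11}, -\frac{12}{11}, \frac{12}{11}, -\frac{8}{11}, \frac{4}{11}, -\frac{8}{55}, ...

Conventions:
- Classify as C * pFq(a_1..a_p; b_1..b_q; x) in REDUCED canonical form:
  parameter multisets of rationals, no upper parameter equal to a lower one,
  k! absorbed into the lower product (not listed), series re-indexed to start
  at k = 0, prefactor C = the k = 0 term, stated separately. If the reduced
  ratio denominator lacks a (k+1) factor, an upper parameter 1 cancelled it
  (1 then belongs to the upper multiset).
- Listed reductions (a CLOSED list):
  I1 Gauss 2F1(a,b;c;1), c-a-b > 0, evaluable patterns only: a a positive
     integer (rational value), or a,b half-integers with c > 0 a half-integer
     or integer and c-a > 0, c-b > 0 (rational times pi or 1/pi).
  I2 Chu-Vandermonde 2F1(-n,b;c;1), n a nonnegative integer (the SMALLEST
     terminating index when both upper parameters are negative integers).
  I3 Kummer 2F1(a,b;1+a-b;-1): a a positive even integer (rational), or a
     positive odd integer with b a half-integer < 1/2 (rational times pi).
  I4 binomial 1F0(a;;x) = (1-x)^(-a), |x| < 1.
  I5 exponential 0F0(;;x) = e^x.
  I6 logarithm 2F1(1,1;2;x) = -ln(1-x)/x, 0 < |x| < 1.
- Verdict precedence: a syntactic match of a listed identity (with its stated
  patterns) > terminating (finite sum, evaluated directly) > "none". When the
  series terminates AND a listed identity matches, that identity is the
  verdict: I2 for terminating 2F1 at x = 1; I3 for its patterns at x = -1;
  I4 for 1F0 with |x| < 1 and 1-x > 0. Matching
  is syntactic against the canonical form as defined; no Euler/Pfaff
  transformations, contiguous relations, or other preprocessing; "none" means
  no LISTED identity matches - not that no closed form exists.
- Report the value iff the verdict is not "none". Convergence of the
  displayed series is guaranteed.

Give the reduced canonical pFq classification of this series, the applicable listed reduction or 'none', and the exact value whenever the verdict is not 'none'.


With C = \frac{6}{11}: the canonical form is 0F0(-; -; -2). Verdict (x = -2): the exponential series (I5) applies (the 0F0 exponential series at x = -2). Hence: \frac{6}{11} \cdot e^{-2}.

First insight: x = -2 and the constant factors (prefactor 6/11) combine into one prefactor.
Consecutive-term ratio: r(k) = -2 * 1 / [(k+1)] ; factor over Q: parameters, x = -2, and C = \frac{6}{11}.


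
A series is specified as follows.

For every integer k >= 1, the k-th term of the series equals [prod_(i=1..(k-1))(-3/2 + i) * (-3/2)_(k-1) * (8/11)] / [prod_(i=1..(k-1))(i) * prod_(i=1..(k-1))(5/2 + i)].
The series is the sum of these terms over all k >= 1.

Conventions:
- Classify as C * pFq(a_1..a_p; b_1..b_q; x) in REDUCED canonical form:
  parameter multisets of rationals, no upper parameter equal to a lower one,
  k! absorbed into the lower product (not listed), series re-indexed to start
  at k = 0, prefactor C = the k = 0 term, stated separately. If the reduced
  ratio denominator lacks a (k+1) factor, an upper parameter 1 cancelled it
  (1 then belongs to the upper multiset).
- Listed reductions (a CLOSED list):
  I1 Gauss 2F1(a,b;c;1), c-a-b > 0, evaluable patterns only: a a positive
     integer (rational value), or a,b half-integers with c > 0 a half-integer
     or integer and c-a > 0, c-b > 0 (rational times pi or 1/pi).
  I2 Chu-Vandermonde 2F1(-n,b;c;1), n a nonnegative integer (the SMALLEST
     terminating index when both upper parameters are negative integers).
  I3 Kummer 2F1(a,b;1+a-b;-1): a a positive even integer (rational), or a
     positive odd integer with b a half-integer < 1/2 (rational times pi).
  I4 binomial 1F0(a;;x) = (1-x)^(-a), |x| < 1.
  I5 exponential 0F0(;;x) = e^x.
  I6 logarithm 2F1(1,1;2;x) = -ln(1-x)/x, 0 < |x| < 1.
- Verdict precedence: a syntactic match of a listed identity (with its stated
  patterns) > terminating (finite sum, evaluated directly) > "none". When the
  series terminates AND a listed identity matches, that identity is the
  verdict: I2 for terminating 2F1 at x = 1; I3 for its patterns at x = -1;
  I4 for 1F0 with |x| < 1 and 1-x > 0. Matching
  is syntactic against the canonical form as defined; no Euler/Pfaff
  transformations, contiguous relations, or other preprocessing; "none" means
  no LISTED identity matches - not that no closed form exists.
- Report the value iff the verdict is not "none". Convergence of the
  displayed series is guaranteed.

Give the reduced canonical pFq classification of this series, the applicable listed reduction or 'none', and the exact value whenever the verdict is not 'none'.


Canonical form: C = 8/11 times 2F1 with upper {-3/2, -1/2}, lower {7/2}, x = 1. Verdict: the half-integer Gauss pattern (I1) fires (x = 1; upper {-3/2, -1/2} half-integers, c = 7/2 in the evaluable pattern). Value: (1575/5632) * pi.

Key step: t_0 = 8/11 here, and the lower running product (prefactor 8/11) is a rising factorial.
Adjacent-term ratio: r(k) = 1 * (k-3/2) (k-1/2) / [(k+7/2) (k+1)] - rational in k, leading ratio 1; with t_0 = 8/11, classification follows.


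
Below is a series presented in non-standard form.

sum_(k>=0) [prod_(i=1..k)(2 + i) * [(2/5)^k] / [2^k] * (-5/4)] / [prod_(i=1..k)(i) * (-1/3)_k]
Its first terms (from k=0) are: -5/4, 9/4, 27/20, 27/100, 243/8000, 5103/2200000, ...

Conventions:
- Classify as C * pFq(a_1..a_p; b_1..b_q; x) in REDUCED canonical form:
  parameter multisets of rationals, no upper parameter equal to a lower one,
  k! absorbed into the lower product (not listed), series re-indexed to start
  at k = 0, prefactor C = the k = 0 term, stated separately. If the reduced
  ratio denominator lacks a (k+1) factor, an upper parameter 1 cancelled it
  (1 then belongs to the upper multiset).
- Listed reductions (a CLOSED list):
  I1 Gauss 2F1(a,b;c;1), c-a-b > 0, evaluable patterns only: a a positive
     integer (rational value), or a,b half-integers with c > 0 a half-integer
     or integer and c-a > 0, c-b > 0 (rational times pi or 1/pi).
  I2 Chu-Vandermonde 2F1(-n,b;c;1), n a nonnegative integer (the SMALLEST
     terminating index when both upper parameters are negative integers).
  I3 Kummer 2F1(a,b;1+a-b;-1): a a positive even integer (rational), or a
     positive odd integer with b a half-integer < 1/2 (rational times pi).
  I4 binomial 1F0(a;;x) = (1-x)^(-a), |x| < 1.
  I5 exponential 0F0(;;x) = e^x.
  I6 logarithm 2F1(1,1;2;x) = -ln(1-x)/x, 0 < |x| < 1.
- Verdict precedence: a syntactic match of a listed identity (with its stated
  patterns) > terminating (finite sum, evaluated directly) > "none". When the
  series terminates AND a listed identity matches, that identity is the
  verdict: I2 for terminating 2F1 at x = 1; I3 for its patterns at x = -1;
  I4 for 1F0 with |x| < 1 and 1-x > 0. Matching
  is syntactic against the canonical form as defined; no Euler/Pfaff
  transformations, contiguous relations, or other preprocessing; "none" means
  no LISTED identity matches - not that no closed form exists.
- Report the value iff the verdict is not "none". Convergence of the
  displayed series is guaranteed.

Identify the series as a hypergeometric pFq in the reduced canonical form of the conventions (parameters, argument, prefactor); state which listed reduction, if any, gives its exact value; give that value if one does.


This is -5/4 * 1F1(3; -1/3; 1/5) in reduced canonical form. Verdict: none - this 1F1 at x = 1/5 matches no listed pattern, and upper {3} holds no stopper.

Key step: t_0 = -5/4 here, and the running product (C = -5/4) telescopes to a rising factorial.
Ratio: r(k) = (1/5) * (k+3) / [(k-1/3) (k+1)] - rational; roots negated = parameters, x = (1/5), C = -5/4.


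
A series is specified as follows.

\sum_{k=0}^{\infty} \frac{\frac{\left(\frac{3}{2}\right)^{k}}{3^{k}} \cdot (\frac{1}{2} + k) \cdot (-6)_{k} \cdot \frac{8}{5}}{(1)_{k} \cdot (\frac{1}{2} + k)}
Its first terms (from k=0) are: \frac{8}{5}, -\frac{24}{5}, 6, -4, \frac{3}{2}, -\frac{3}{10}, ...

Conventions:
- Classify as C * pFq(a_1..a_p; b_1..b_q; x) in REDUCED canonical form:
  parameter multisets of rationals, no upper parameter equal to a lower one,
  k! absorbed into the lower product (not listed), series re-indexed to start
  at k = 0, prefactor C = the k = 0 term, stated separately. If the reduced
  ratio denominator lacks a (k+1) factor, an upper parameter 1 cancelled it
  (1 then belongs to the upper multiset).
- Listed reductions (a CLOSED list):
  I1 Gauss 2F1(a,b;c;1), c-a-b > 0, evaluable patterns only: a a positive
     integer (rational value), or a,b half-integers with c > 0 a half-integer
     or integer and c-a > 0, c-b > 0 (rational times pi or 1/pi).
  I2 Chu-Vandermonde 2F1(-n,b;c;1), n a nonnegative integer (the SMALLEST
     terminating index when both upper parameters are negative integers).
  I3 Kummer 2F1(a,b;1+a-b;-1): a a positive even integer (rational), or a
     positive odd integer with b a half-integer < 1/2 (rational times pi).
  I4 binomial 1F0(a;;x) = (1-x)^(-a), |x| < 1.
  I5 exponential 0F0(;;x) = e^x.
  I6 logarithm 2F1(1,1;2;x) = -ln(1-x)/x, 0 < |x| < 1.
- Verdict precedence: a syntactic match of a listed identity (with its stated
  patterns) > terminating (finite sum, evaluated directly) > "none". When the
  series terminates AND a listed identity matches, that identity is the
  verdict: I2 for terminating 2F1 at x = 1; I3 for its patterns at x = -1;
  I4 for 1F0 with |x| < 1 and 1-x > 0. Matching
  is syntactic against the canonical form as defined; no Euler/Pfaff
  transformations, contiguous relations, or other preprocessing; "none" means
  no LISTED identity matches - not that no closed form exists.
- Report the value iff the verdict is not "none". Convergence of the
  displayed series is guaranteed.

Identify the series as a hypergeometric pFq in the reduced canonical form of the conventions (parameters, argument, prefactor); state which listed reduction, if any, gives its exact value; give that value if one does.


Prefactor \frac{8}{5}, argument \frac{1}{2}: 1F0 with upper {-6} over lower {-}. Verdict: binomial (I4) applies (the 1F0 binomial series: exponent 6, x = \frac{1}{2}). Its exact value is \frac{1}{40}.

Structural cue: x = \frac{1}{2} and the two k-th powers (prefactor 8/5) combine into one argument.
Adjacent-term ratio: r(k) = \frac{1}{2} * (k-6) / [(k+1)] - rational in k, leading ratio \frac{1}{2}; with t_0 = \frac{8}{5}, classification follows.


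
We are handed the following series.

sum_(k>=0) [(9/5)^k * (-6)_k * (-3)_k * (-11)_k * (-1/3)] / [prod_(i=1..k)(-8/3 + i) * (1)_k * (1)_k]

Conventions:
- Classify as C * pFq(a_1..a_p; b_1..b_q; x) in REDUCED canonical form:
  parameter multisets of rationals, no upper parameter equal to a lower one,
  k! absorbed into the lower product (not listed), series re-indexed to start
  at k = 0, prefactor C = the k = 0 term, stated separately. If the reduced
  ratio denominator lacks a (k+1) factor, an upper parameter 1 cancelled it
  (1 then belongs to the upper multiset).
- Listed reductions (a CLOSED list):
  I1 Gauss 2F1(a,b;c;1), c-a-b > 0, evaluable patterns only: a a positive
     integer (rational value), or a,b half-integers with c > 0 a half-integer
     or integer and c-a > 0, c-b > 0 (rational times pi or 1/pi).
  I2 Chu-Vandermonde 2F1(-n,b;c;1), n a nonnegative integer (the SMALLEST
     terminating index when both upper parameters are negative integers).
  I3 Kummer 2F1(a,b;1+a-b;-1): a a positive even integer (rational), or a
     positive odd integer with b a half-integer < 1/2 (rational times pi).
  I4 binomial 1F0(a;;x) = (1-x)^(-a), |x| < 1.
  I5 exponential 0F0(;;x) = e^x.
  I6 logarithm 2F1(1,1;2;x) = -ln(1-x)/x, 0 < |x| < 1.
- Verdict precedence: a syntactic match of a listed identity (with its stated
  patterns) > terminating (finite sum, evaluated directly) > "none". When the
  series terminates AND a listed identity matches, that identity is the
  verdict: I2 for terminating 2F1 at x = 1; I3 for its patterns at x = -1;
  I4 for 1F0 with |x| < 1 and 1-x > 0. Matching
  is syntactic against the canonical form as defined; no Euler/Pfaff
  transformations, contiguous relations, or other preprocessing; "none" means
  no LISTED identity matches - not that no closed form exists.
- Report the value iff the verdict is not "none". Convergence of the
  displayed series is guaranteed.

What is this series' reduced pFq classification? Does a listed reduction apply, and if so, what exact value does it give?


This is -1/3 * 3F2(-11, -6, -3; -5/3, 1; 9/5) in reduced canonical form. Verdict: terminating. With -3 upstairs the series is a 4-term polynomial sum; evaluated term by term. Exact value: 7428242/75.

Structural cue: x = (9/5) and (1)_k (C = -1/3) is k! itself.
Consecutive-term ratio: r(k) = (9/5) * (k-11) (k-6) (k-3) / [(k-5/3) (k+1) (k+1)] - rational in k, leading ratio (9/5); with t_0 = -1/3, classification follows.


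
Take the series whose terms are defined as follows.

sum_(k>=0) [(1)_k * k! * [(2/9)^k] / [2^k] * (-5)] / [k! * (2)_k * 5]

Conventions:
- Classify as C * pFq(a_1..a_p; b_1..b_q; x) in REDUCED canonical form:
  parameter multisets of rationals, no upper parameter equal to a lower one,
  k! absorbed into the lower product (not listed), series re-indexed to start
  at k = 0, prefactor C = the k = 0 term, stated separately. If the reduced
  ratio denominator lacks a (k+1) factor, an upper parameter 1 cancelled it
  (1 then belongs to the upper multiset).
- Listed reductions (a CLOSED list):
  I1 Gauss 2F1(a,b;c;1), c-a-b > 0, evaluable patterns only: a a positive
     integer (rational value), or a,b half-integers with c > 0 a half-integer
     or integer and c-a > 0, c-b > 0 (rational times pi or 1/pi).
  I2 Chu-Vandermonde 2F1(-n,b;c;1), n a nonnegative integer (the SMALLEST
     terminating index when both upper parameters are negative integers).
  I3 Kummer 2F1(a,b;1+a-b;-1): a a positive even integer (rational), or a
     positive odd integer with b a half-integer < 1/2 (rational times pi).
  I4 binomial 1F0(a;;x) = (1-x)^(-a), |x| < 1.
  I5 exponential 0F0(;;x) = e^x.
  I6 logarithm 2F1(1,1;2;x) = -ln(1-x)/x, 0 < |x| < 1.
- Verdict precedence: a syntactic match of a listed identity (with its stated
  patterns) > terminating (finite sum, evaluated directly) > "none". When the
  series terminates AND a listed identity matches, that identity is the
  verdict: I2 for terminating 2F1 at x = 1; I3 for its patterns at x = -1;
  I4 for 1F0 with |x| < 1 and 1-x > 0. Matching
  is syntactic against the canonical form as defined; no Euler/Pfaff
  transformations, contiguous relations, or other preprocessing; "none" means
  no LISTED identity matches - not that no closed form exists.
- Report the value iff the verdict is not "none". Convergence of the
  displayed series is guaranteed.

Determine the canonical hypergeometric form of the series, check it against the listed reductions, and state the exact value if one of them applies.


Prefactor -1, argument 1/9: 2F1 with upper {1, 1} over lower {2}. Verdict: the logarithmic series (I6) matches (the logarithm: parameters (1,1;2), x = 1/9). Its exact value is 9 * ln(8/9).

First insight: t_0 = -1 here, and the two k-th powers (prefactor -1) combine into one argument.
Adjacent-term ratio: r(k) = (1/9) * (k+1) (k+1) / [(k+2) (k+1)] - rational in k. x = (1/9); t_0 = -1; negate the roots.


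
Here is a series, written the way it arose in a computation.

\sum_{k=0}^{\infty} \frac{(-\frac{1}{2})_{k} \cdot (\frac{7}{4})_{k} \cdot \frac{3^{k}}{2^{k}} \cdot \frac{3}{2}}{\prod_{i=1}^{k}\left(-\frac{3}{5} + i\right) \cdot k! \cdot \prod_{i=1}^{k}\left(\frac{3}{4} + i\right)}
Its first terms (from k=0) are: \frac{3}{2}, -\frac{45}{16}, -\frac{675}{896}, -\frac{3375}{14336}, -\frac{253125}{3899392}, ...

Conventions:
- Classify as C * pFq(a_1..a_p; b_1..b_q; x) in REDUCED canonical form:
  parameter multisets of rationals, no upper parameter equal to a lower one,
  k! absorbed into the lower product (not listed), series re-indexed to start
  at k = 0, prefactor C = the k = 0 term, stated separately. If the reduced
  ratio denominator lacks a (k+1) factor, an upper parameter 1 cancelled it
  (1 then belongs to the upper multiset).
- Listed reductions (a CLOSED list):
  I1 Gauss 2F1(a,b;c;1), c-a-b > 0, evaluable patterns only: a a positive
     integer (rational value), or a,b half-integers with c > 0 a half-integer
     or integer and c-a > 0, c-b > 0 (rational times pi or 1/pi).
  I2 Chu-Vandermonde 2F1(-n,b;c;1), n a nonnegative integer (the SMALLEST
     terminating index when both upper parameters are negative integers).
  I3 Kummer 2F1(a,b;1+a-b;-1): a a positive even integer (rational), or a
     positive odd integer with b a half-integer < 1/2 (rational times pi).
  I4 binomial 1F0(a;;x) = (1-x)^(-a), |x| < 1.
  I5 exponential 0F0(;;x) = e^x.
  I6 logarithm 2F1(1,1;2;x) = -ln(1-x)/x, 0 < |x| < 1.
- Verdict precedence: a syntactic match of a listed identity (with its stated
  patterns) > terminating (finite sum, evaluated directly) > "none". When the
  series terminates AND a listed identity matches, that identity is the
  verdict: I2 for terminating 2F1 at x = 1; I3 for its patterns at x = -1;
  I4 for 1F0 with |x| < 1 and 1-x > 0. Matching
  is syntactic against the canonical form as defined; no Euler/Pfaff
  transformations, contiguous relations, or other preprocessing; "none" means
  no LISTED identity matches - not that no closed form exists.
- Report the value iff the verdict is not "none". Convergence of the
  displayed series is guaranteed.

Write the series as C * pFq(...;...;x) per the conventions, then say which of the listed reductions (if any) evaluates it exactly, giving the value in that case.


Canonical form: C = \frac{3}{2} times 1F1 with upper {-\frac{1}{2}}, lower {\frac{2}{5}}, x = \frac{3}{2}. Verdict: none. Every listed pattern misses the 1F1 form at \frac{3}{2}, upper {-\frac{1}{2}}.

Structural cue: t_0 = \frac{3}{2} here, and the lower running product (C = 3/2) is a rising factorial.
Term ratio: r(k) = \frac{3}{2} * (k-\frac{1}{2}) / [(k+\frac{2}{5}) (k+1)] - rational; roots negated = parameters, x = \frac{3}{2}, C = \frac{3}{2}.


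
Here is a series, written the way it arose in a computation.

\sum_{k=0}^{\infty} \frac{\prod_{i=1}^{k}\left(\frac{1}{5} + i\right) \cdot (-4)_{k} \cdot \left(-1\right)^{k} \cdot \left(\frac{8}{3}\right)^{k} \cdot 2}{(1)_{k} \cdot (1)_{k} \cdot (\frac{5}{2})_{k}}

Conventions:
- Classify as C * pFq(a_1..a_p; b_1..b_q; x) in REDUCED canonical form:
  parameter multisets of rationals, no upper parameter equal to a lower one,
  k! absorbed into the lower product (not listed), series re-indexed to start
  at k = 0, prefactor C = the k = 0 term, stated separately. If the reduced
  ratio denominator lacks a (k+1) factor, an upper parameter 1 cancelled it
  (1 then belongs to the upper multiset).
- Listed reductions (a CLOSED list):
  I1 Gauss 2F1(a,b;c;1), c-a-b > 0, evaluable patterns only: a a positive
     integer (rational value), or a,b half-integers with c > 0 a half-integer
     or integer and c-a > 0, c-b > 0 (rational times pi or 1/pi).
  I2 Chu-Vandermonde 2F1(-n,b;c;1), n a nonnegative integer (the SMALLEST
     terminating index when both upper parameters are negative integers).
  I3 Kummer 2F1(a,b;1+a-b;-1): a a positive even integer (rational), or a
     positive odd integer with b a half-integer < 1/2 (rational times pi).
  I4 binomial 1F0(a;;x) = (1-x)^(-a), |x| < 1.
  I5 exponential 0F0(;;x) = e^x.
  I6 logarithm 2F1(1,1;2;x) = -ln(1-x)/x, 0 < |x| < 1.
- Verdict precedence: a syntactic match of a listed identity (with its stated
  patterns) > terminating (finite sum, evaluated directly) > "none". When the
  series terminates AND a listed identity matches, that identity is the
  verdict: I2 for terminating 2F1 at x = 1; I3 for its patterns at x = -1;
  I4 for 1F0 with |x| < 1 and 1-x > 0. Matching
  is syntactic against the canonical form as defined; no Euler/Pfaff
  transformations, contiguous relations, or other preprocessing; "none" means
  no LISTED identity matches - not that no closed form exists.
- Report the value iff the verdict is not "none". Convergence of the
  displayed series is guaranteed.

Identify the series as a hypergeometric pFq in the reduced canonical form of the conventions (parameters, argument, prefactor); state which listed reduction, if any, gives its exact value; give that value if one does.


Canonical form: C = 2 times 2F2 with upper {-4, \frac{6}{5}}, lower {1, \frac{5}{2}}, x = -\frac{8}{3}. Verdict: terminating - upper parameter -4 makes this a finite sum (last index 4), evaluated exactly. Value: \frac{165997906}{5315625}.

Key step: from the first term 2: the running product (C = 2) telescopes to a rising factorial.
Term ratio: r(k) = -\frac{8}{3} * (k-4) (k+\frac{6}{5}) / [(k+1) (k+\frac{5}{2}) (k+1)] ; factor over Q: parameters, x = -\frac{8}{3}, and C = 2.


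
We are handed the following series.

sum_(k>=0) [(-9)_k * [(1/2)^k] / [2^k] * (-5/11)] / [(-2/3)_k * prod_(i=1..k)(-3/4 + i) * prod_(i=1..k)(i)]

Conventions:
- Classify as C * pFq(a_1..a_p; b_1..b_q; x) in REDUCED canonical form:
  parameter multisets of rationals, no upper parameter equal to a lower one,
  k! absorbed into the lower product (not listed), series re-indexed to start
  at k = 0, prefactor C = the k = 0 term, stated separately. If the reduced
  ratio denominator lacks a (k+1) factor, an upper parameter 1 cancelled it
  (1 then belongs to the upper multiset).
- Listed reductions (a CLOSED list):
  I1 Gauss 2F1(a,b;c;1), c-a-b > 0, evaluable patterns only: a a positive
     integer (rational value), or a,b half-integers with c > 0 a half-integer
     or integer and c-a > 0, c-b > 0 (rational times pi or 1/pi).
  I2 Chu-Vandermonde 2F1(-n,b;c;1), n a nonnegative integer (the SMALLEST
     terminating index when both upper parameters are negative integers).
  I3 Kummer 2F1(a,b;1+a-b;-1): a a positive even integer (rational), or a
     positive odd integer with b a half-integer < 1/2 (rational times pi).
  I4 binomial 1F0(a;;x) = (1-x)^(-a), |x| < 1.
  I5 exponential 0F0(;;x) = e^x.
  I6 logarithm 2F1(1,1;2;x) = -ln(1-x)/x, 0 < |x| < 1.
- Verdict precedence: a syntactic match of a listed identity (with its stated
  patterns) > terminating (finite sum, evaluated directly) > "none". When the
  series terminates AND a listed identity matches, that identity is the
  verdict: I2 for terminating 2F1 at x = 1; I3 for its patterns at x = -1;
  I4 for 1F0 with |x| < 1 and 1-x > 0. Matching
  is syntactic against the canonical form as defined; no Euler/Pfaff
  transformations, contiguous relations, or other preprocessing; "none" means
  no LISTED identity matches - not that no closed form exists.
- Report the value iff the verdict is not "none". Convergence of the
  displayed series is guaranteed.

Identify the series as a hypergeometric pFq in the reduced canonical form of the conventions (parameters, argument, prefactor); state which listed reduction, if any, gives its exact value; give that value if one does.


The tell: t_0 being -5/11, the product of the first k integers (prefactor -5/11) is k!.
Adjacent-term ratio: r(k) = (1/4) * (k-9) / [(k-2/3) (k+1/4) (k+1)] ; factor over Q: parameters, x = (1/4), and C = -5/11.

At argument 1/4: a 1F2 with upper {-9}, lower {-2/3, 1/4}, scaled by C = -5/11. Verdict: terminating at k = 9: the factor (-9)_k kills every later term; summing the 10 survivors is exact. Hence: 35759174260316539/6607563330368000.


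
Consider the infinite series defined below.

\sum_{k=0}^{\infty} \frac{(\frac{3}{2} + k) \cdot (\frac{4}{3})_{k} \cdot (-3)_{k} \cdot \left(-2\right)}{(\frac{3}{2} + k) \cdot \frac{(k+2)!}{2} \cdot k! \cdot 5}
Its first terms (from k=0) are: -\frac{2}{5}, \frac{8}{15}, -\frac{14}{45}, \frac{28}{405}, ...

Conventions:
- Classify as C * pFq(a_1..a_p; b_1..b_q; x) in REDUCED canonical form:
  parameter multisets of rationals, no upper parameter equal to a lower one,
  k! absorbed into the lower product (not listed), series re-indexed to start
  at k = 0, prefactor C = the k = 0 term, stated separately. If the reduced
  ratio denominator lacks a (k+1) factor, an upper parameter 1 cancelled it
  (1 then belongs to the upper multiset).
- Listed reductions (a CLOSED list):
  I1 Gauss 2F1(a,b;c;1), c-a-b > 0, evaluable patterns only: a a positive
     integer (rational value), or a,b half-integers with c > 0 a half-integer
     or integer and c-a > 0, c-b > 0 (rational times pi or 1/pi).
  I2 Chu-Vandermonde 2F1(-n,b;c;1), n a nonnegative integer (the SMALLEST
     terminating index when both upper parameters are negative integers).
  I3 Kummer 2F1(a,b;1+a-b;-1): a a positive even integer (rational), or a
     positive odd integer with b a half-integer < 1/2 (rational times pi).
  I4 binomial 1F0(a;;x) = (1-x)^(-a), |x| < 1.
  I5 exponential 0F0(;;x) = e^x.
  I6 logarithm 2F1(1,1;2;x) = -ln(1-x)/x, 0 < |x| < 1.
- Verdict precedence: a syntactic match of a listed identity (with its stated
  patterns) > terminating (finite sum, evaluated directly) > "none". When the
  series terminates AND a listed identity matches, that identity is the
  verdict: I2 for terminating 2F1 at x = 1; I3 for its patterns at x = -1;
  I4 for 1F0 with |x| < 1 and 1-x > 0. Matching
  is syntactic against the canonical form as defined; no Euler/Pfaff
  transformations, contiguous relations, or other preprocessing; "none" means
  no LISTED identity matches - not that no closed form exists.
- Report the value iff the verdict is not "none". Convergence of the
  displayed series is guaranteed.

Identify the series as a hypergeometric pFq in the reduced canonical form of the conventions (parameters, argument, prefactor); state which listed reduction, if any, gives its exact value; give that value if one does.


With C = -\frac{2}{5}: the canonical form is 2F1(-3, \frac{4}{3}; 3; 1). Verdict: Chu-Vandermonde (I2) fires (terminating 2F1 at x = 1 with n = 3, b = 4/3, c = 3). Value: -\frac{44}{405}.

The tell: from the first term -\frac{2}{5}: striking the common factor k + 3/2 reduces the term (C = -2/5, x = 1).
Term ratio: r(k) = 1 * (k-3) (k+\frac{4}{3}) / [(k+3) (k+1)] - rational; roots negated = parameters, x = 1, C = -\frac{2}{5}.


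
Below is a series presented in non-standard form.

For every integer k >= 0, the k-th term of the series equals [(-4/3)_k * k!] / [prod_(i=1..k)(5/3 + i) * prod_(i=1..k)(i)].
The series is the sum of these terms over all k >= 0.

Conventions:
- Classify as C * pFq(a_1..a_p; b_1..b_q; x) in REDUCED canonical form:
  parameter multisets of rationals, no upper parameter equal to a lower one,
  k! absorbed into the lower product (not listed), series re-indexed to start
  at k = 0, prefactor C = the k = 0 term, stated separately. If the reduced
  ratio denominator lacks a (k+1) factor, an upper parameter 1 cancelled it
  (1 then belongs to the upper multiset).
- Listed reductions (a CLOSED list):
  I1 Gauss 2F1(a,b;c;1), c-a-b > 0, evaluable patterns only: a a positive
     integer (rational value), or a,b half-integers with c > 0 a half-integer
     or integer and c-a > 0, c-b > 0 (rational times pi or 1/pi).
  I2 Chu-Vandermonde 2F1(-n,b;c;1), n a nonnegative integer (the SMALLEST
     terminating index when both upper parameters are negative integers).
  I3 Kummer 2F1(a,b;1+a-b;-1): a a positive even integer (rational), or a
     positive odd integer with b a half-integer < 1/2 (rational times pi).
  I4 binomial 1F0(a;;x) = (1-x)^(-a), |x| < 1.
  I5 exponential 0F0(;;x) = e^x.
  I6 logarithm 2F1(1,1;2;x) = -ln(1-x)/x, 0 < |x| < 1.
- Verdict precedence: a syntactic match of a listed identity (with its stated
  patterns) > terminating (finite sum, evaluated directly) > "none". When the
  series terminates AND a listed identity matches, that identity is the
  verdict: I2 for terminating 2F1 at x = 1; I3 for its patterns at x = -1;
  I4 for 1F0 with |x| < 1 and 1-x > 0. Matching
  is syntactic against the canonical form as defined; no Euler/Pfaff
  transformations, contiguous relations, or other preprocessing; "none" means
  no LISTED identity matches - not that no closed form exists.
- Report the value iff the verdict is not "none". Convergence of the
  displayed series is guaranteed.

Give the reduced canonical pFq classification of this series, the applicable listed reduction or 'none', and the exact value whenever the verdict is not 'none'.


Prefactor 1, argument 1: 2F1 with upper {-4/3, 1} over lower {8/3}. Verdict (x = 1): Gauss (I1, integer-parameter pattern) applies (x = 1: the Gamma ratio telescopes since c-a-b = 3 > 0 and a = 1 in Z>0). Hence: 5/9.

The tell: from the first term 1: the product of the first k integers (C = 1) is k!.
Step ratio: r(k) = 1 * (k-4/3) (k+1) / [(k+8/3) (k+1)] - rational in k. x = 1; t_0 = 1; negate the roots.


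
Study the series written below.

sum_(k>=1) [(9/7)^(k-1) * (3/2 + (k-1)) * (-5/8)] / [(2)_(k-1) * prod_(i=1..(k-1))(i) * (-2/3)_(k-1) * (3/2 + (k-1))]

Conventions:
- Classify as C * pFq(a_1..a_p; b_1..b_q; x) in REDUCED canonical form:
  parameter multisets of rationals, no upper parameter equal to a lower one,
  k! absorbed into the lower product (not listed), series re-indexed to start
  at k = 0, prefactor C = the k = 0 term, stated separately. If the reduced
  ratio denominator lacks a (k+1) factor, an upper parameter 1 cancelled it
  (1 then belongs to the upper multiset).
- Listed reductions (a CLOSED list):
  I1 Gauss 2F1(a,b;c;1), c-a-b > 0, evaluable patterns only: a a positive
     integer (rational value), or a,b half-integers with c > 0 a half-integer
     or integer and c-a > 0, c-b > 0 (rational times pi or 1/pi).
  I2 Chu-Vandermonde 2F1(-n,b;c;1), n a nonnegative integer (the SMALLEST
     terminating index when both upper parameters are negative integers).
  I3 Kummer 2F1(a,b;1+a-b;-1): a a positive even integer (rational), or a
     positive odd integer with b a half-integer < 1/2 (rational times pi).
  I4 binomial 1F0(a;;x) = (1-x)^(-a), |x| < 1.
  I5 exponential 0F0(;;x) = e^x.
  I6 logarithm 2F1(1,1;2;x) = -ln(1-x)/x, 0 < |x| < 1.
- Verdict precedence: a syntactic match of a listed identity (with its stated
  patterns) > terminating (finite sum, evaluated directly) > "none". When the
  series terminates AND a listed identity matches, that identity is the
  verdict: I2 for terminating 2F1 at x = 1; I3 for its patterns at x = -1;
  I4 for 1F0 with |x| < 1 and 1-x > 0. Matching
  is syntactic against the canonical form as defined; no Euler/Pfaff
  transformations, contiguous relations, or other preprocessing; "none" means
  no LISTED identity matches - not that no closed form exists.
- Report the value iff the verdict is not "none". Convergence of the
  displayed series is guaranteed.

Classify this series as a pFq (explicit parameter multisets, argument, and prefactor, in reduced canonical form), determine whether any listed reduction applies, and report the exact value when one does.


The series (x = 9/7) is 0F2: upper {-}, lower {-2/3, 2}, prefactor -5/8. Verdict: none. A 0F2 with upper {-} fits none of I1-I6 at x = 9/7; the sum runs forever.

Structural cue: t_0 = -5/8 here, and the product of the first k integers (C = -5/8, x = 9/7) is k!.
Ratio: r(k) = (9/7) * 1 / [(k-2/3) (k+2) (k+1)] - rational in k, leading ratio (9/7); with t_0 = -5/8, classification follows.
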